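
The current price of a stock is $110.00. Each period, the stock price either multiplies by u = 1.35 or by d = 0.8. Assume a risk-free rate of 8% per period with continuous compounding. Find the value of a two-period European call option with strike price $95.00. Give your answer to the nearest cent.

Risk-neutral probability p = (e^0.08 − 0.8)/(1.35 − 0.8) = 0.2833/0.5500 = 0.5151
Terminal stock prices: S_uu = 200.5, S_ud = 118.8, S_dd = 70.4
Terminal payoffs (S − K): max(105.5, 0) = 105.5, max(23.8, 0) = 23.8, max(-24.6, 0) = 0
Node u (S = 148.5): V_u = e^(−0.08)·[0.5151·105.4750 + 0.4849·23.8000] = 60.8039
Node d (S = 88): V_d = e^(−0.08)·[0.5151·23.8000 + 0.4849·0.0000] = 11.3161
Node 0 (S = 110): V_0 = e^(−0.08)·[0.5151·60.8039 + 0.4849·11.3161] = 33.9759

$33.98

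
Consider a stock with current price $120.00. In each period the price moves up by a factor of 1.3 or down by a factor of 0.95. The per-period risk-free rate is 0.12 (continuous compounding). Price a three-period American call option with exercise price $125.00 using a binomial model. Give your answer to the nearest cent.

Risk-neutral probability p = (e^0.12 − 0.95)/(1.3 − 0.95) = 0.1775/0.3500 = 0.5071
Terminal stock prices: S_uuu = 263.6, S_uud = 192.7, S_udd = 140.8, S_ddd = 102.9
Terminal payoffs (S − K): max(138.6, 0) = 138.6, max(67.66, 0) = 67.66, max(15.79, 0) = 15.79, max(-22.12, 0) = 0
Node uu (S = 202.8): continuation = e^(−0.12)·[0.5071·138.6400 + 0.4929·67.6600] = 91.9349; exercise value = 77.8000 ≤ continuation, so V_uu = 91.9349
Node ud (S = 148.2): continuation = e^(−0.12)·[0.5071·67.6600 + 0.4929·15.7900] = 37.3349; exercise value = 23.2000 ≤ continuation, so V_ud = 37.3349
Node dd (S = 108.3): continuation = e^(−0.12)·[0.5071·15.7900 + 0.4929·0.0000] = 7.1021; exercise value = 0.0000 ≤ continuation, so V_dd = 7.1021
Node u (S = 156): continuation = e^(−0.12)·[0.5071·91.9349 + 0.4929·37.3349] = 57.6715; exercise value = 31.0000 ≤ continuation, so V_u = 57.6715
Node d (S = 114): continuation = e^(−0.12)·[0.5071·37.3349 + 0.4929·7.1021] = 19.8974; exercise value = 0.0000 ≤ continuation, so V_d = 19.8974
Node 0 (S = 120): continuation = e^(−0.12)·[0.5071·57.6715 + 0.4929·19.8974] = 34.6377; exercise value = 0.0000 ≤ continuation, so V_0 = 34.6377

$34.64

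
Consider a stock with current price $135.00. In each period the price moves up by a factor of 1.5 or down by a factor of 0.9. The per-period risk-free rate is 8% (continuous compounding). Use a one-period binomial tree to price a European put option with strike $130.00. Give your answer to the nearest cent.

Risk-neutral probability p = (e^0.08 − 0.9)/(1.5 − 0.9) = 0.1833/0.6000 = 0.3055
Terminal stock prices: S_u = 202.5, S_d = 121.5
Terminal payoffs (K − S): max(-72.5, 0) = 0, max(8.5, 0) = 8.5
Node 0 (S = 135): V_0 = e^(−0.08)·[0.3055·0.0000 + 0.6945·8.5000] = 5.4496

$5.45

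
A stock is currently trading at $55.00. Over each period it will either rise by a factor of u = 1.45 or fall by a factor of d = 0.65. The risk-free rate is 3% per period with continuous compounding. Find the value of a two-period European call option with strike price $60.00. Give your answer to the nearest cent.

Risk-neutral probability p = (e^0.03 − 0.65)/(1.45 − 0.65) = 0.3805/0.8000 = 0.4756
Terminal stock prices: S_uu = 115.6, S_ud = 51.84, S_dd = 23.24
Terminal payoffs (S − K): max(55.64, 0) = 55.64, max(-8.163, 0) = 0, max(-36.76, 0) = 0
Node u (S = 79.75): V_u = e^(−0.03)·[0.4756·55.6375 + 0.5244·0.0000] = 25.6774
Node d (S = 35.75): V_d = e^(−0.03)·[0.4756·0.0000 + 0.5244·0.0000] = 0.0000
Node 0 (S = 55): V_0 = e^(−0.03)·[0.4756·25.6774 + 0.5244·0.0000] = 11.8505

$11.85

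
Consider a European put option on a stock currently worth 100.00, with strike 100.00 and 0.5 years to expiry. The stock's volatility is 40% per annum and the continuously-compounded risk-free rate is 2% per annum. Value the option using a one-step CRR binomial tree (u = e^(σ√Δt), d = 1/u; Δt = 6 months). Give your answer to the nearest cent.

CRR parameters: u = e^(σ√Δt) = e^(0.4·√0.5) = 1.3269, d = 1/u = 0.7536
Per-period rate: rΔt = 0.02·0.5 = 0.01, so R = e^0.01 = 1.0101
Risk-neutral probability p = (e^0.01 − 0.7536)/(1.3269 − 0.7536) = 0.2564/0.5733 = 0.4473
Terminal stock prices: S_u = 132.7, S_d = 75.36
Terminal payoffs (K − S): max(-32.69, 0) = 0, max(24.64, 0) = 24.64
Node 0 (S = 100): V_0 = e^(−0.01)·[0.4473·0.0000 + 0.5527·24.6362] = 13.4812

13.48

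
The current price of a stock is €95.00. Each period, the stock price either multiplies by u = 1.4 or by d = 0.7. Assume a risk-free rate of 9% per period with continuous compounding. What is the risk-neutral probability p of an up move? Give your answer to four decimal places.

p = 0.5631

Risk-neutral probability p = (e^0.09 − 0.7)/(1.4 − 0.7) = 0.3942/0.7000 = 0.5631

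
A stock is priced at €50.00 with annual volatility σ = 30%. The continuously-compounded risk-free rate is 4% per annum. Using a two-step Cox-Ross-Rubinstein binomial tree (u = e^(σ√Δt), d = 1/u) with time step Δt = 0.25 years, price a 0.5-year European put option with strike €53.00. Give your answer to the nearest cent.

€5.44

CRR parameters: u = e^(σ√Δt) = e^(0.3·√0.25) = 1.1618, d = 1/u = 0.8607
Per-period rate: rΔt = 0.04·0.25 = 0.01, so R = e^0.01 = 1.0101
Risk-neutral probability p = (e^0.01 − 0.8607)/(1.1618 − 0.8607) = 0.1493/0.3011 = 0.4959
Terminal stock prices: S_uu = 67.49, S_ud = 50, S_dd = 37.04
Terminal payoffs (K − S): max(-14.49, 0) = 0, max(3, 0) = 3, max(15.96, 0) = 15.96
Node u (S = 58.09): V_u = e^(−0.01)·[0.4959·0.0000 + 0.5041·3.0000] = 1.4971
Node d (S = 43.04): V_d = e^(−0.01)·[0.4959·3.0000 + 0.5041·15.9591] = 9.4372
Node 0 (S = 50): V_0 = e^(−0.01)·[0.4959·1.4971 + 0.5041·9.4372] = 5.4447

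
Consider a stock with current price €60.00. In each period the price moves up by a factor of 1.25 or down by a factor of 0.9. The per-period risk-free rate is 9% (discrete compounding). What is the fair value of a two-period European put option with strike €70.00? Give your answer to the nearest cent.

Risk-neutral probability p = (1 + 0.09 − 0.9)/(1.25 − 0.9) = 0.1900/0.3500 = 0.5429
Terminal stock prices: S_uu = 93.75, S_ud = 67.5, S_dd = 48.6
Terminal payoffs (K − S): max(-23.75, 0) = 0, max(2.5, 0) = 2.5, max(21.4, 0) = 21.4
Node u (S = 75): V_u = 1/1.09·[0.5429·0.0000 + 0.4571·2.5000] = 1.0485
Node d (S = 54): V_d = 1/1.09·[0.5429·2.5000 + 0.4571·21.4000] = 10.2202
Node 0 (S = 60): V_0 = 1/1.09·[0.5429·1.0485 + 0.4571·10.2202] = 4.8085

€4.81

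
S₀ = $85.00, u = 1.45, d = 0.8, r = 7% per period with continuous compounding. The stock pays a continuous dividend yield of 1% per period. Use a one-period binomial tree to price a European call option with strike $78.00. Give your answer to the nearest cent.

$17.00

Per-period risk-free factor R = e^0.07 = 1.0725; dividend-adjusted growth = e^(0.07−0.01) = 1.0618.
Risk-neutral probability p = (1.0618 − 0.8)/(1.45 − 0.8) = 0.2618/0.6500 = 0.4028
Terminal stock prices: S_u = 123.2, S_d = 68
Terminal payoffs (S − K): max(45.25, 0) = 45.25, max(-10, 0) = 0
Node 0 (S = 85): V_0 = e^(−0.07)·[0.4028·45.2500 + 0.5972·0.0000] = 16.9955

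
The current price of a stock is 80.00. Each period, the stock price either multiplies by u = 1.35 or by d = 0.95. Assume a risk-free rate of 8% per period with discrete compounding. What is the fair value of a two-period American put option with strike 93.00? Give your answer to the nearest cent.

13.00

Risk-neutral probability p = (1 + 0.08 − 0.95)/(1.35 − 0.95) = 0.1300/0.4000 = 0.3250
Terminal stock prices: S_uu = 145.8, S_ud = 102.6, S_dd = 72.2
Terminal payoffs (K − S): max(-52.8, 0) = 0, max(-9.6, 0) = 0, max(20.8, 0) = 20.8
Node u (S = 108): continuation = 1/1.08·[0.3250·0.0000 + 0.6750·0.0000] = 0.0000; exercise value = 0.0000 ≤ continuation, so V_u = 0.0000
Node d (S = 76): continuation = 1/1.08·[0.3250·0.0000 + 0.6750·20.8000] = 13.0000; exercise value = 17.0000 > continuation, so V_d = 17.0000 (exercise)
Node 0 (S = 80): continuation = 1/1.08·[0.3250·0.0000 + 0.6750·17.0000] = 10.6250; exercise value = 13.0000 > continuation, so V_0 = 13.0000 (exercise)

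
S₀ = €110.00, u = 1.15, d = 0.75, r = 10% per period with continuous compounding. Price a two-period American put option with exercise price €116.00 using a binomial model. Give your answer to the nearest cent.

€6.00

Risk-neutral probability p = (e^0.1 − 0.75)/(1.15 − 0.75) = 0.3552/0.4000 = 0.8879
Terminal stock prices: S_uu = 145.5, S_ud = 94.87, S_dd = 61.88
Terminal payoffs (K − S): max(-29.47, 0) = 0, max(21.13, 0) = 21.13, max(54.12, 0) = 54.12
Node u (S = 126.5): continuation = e^(−0.1)·[0.8879·0.0000 + 0.1121·21.1250] = 2.1422; exercise value = 0.0000 ≤ continuation, so V_u = 2.1422
Node d (S = 82.5): continuation = e^(−0.1)·[0.8879·21.1250 + 0.1121·54.1250] = 22.4611; exercise value = 33.5000 > continuation, so V_d = 33.5000 (exercise)
Node 0 (S = 110): continuation = e^(−0.1)·[0.8879·2.1422 + 0.1121·33.5000] = 5.1183; exercise value = 6.0000 > continuation, so V_0 = 6.0000 (exercise)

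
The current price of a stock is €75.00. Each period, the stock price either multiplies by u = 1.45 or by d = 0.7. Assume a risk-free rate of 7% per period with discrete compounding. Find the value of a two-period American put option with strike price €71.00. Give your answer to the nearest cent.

€8.76

Risk-neutral probability p = (1 + 0.07 − 0.7)/(1.45 − 0.7) = 0.3700/0.7500 = 0.4933
Terminal stock prices: S_uu = 157.7, S_ud = 76.12, S_dd = 36.75
Terminal payoffs (K − S): max(-86.69, 0) = 0, max(-5.125, 0) = 0, max(34.25, 0) = 34.25
Node u (S = 108.8): continuation = 1/1.07·[0.4933·0.0000 + 0.5067·0.0000] = 0.0000; exercise value = 0.0000 ≤ continuation, so V_u = 0.0000
Node d (S = 52.5): continuation = 1/1.07·[0.4933·0.0000 + 0.5067·34.2500] = 16.2181; exercise value = 18.5000 > continuation, so V_d = 18.5000 (exercise)
Node 0 (S = 75): continuation = 1/1.07·[0.4933·0.0000 + 0.5067·18.5000] = 8.7601; exercise value = 0.0000 ≤ continuation, so V_0 = 8.7601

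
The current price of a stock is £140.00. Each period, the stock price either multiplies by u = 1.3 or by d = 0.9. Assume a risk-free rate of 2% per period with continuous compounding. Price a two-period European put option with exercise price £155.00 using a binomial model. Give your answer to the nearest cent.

£19.56

Risk-neutral probability p = (e^0.02 − 0.9)/(1.3 − 0.9) = 0.1202/0.4000 = 0.3005
Terminal stock prices: S_uu = 236.6, S_ud = 163.8, S_dd = 113.4
Terminal payoffs (K − S): max(-81.6, 0) = 0, max(-8.8, 0) = 0, max(41.6, 0) = 41.6
Node u (S = 182): V_u = e^(−0.02)·[0.3005·0.0000 + 0.6995·0.0000] = 0.0000
Node d (S = 126): V_d = e^(−0.02)·[0.3005·0.0000 + 0.6995·41.6000] = 28.5229
Node 0 (S = 140): V_0 = e^(−0.02)·[0.3005·0.0000 + 0.6995·28.5229] = 19.5566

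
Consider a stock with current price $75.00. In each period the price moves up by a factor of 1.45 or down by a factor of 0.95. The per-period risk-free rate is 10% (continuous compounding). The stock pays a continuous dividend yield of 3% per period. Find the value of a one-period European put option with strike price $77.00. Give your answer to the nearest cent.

$3.93

Per-period risk-free factor R = e^0.1 = 1.1052; dividend-adjusted growth = e^(0.1−0.03) = 1.0725.
Risk-neutral probability p = (1.0725 − 0.95)/(1.45 − 0.95) = 0.1225/0.5000 = 0.2450
Terminal stock prices: S_u = 108.8, S_d = 71.25
Terminal payoffs (K − S): max(-31.75, 0) = 0, max(5.75, 0) = 5.75
Node 0 (S = 75): V_0 = e^(−0.1)·[0.2450·0.0000 + 0.7550·5.7500] = 3.9280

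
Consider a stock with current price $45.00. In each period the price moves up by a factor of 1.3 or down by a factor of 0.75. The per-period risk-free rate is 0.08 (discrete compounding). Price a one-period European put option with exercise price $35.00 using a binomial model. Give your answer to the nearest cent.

Risk-neutral probability p = (1 + 0.08 − 0.75)/(1.3 − 0.75) = 0.3300/0.5500 = 0.6000
Terminal stock prices: S_u = 58.5, S_d = 33.75
Terminal payoffs (K − S): max(-23.5, 0) = 0, max(1.25, 0) = 1.25
Node 0 (S = 45): V_0 = 1/1.08·[0.6000·0.0000 + 0.4000·1.2500] = 0.4630

$0.46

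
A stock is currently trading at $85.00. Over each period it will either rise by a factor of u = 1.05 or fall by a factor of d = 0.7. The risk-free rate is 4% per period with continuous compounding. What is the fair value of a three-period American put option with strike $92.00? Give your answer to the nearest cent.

$7.00

Risk-neutral probability p = (e^0.04 − 0.7)/(1.05 − 0.7) = 0.3408/0.3500 = 0.9737
Terminal stock prices: S_uuu = 98.4, S_uud = 65.6, S_udd = 43.73, S_ddd = 29.15
Terminal payoffs (K − S): max(-6.398, 0) = 0, max(26.4, 0) = 26.4, max(48.27, 0) = 48.27, max(62.85, 0) = 62.85
Node uu (S = 93.71): continuation = e^(−0.04)·[0.9737·0.0000 + 0.0263·26.4013] = 0.6660; exercise value = 0.0000 ≤ continuation, so V_uu = 0.6660
Node ud (S = 62.47): continuation = e^(−0.04)·[0.9737·26.4013 + 0.0263·48.2675] = 25.9176; exercise value = 29.5250 > continuation, so V_ud = 29.5250 (exercise)
Node dd (S = 41.65): continuation = e^(−0.04)·[0.9737·48.2675 + 0.0263·62.8450] = 46.7426; exercise value = 50.3500 > continuation, so V_dd = 50.3500 (exercise)
Node u (S = 89.25): continuation = e^(−0.04)·[0.9737·0.6660 + 0.0263·29.5250] = 1.3679; exercise value = 2.7500 > continuation, so V_u = 2.7500 (exercise)
Node d (S = 59.5): continuation = e^(−0.04)·[0.9737·29.5250 + 0.0263·50.3500] = 28.8926; exercise value = 32.5000 > continuation, so V_d = 32.5000 (exercise)
Node 0 (S = 85): continuation = e^(−0.04)·[0.9737·2.7500 + 0.0263·32.5000] = 3.3926; exercise value = 7.0000 > continuation, so V_0 = 7.0000 (exercise)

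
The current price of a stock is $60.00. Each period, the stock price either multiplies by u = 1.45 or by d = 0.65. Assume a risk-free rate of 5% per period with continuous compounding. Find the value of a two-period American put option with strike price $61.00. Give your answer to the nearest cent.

$11.44

Risk-neutral probability p = (e^0.05 − 0.65)/(1.45 − 0.65) = 0.4013/0.8000 = 0.5016
Terminal stock prices: S_uu = 126.2, S_ud = 56.55, S_dd = 25.35
Terminal payoffs (K − S): max(-65.15, 0) = 0, max(4.45, 0) = 4.45, max(35.65, 0) = 35.65
Node u (S = 87): continuation = e^(−0.05)·[0.5016·0.0000 + 0.4984·4.4500] = 2.1098; exercise value = 0.0000 ≤ continuation, so V_u = 2.1098
Node d (S = 39): continuation = e^(−0.05)·[0.5016·4.4500 + 0.4984·35.6500] = 19.0250; exercise value = 22.0000 > continuation, so V_d = 22.0000 (exercise)
Node 0 (S = 60): continuation = e^(−0.05)·[0.5016·2.1098 + 0.4984·22.0000] = 11.4369; exercise value = 1.0000 ≤ continuation, so V_0 = 11.4369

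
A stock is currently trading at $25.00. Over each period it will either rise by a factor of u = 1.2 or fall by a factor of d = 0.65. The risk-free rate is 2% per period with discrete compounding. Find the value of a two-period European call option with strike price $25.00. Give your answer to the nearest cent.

Risk-neutral probability p = (1 + 0.02 − 0.65)/(1.2 − 0.65) = 0.3700/0.5500 = 0.6727
Terminal stock prices: S_uu = 36, S_ud = 19.5, S_dd = 10.56
Terminal payoffs (S − K): max(11, 0) = 11, max(-5.5, 0) = 0, max(-14.44, 0) = 0
Node u (S = 30): V_u = 1/1.02·[0.6727·11.0000 + 0.3273·0.0000] = 7.2549
Node d (S = 16.25): V_d = 1/1.02·[0.6727·0.0000 + 0.3273·0.0000] = 0.0000
Node 0 (S = 25): V_0 = 1/1.02·[0.6727·7.2549 + 0.3273·0.0000] = 4.7849

$4.78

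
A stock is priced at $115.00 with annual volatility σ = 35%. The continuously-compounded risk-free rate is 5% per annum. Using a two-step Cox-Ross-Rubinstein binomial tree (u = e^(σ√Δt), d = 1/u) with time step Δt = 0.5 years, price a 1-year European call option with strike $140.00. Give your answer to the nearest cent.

$11.07

CRR parameters: u = e^(σ√Δt) = e^(0.35·√0.5) = 1.2808, d = 1/u = 0.7808
Per-period rate: rΔt = 0.05·0.5 = 0.025, so R = e^0.025 = 1.0253
Risk-neutral probability p = (e^0.025 − 0.7808)/(1.2808 − 0.7808) = 0.2446/0.5000 = 0.4891
Terminal stock prices: S_uu = 188.7, S_ud = 115, S_dd = 70.1
Terminal payoffs (S − K): max(48.65, 0) = 48.65, max(-25, 0) = 0, max(-69.9, 0) = 0
Node u (S = 147.3): V_u = e^(−0.025)·[0.4891·48.6525 + 0.5109·0.0000] = 23.2069
Node d (S = 89.79): V_d = e^(−0.025)·[0.4891·0.0000 + 0.5109·0.0000] = 0.0000
Node 0 (S = 115): V_0 = e^(−0.025)·[0.4891·23.2069 + 0.5109·0.0000] = 11.0695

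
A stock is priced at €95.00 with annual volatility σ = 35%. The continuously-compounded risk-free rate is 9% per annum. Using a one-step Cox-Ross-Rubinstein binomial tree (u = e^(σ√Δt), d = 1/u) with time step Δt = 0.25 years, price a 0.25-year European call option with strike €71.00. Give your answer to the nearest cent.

CRR parameters: u = e^(σ√Δt) = e^(0.35·√0.25) = 1.1912, d = 1/u = 0.8395
Per-period rate: rΔt = 0.09·0.25 = 0.0225, so R = e^0.0225 = 1.0228
Risk-neutral probability p = (e^0.0225 − 0.8395)/(1.1912 − 0.8395) = 0.1833/0.3518 = 0.5210
Terminal stock prices: S_u = 113.2, S_d = 79.75
Terminal payoffs (S − K): max(42.17, 0) = 42.17, max(8.748, 0) = 8.748
Node 0 (S = 95): V_0 = e^(−0.0225)·[0.5210·42.1684 + 0.4790·8.7484] = 25.5797

€25.58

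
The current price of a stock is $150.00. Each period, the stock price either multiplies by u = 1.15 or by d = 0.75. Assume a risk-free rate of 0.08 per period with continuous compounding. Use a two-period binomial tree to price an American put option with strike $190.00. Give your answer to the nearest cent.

$40.00

Risk-neutral probability p = (e^0.08 − 0.75)/(1.15 − 0.75) = 0.3333/0.4000 = 0.8332
Terminal stock prices: S_uu = 198.4, S_ud = 129.4, S_dd = 84.38
Terminal payoffs (K − S): max(-8.375, 0) = 0, max(60.62, 0) = 60.62, max(105.6, 0) = 105.6
Node u (S = 172.5): continuation = e^(−0.08)·[0.8332·0.0000 + 0.1668·60.6250] = 9.3338; exercise value = 17.5000 > continuation, so V_u = 17.5000 (exercise)
Node d (S = 112.5): continuation = e^(−0.08)·[0.8332·60.6250 + 0.1668·105.6250] = 62.8921; exercise value = 77.5000 > continuation, so V_d = 77.5000 (exercise)
Node 0 (S = 150): continuation = e^(−0.08)·[0.8332·17.5000 + 0.1668·77.5000] = 25.3921; exercise value = 40.0000 > continuation, so V_0 = 40.0000 (exercise)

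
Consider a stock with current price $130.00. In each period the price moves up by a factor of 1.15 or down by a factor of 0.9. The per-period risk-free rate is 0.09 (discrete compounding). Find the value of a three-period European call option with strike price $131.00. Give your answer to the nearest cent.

Risk-neutral probability p = (1 + 0.09 − 0.9)/(1.15 − 0.9) = 0.1900/0.2500 = 0.7600
Terminal stock prices: S_uuu = 197.7, S_uud = 154.7, S_udd = 121.1, S_ddd = 94.77
Terminal payoffs (S − K): max(66.71, 0) = 66.71, max(23.73, 0) = 23.73, max(-9.905, 0) = 0, max(-36.23, 0) = 0
Node uu (S = 171.9): V_uu = 1/1.09·[0.7600·66.7137 + 0.2400·23.7325] = 51.7415
Node ud (S = 134.6): V_ud = 1/1.09·[0.7600·23.7325 + 0.2400·0.0000] = 16.5474
Node dd (S = 105.3): V_dd = 1/1.09·[0.7600·0.0000 + 0.2400·0.0000] = 0.0000
Node u (S = 149.5): V_u = 1/1.09·[0.7600·51.7415 + 0.2400·16.5474] = 39.7201
Node d (S = 117): V_d = 1/1.09·[0.7600·16.5474 + 0.2400·0.0000] = 11.5377
Node 0 (S = 130): V_0 = 1/1.09·[0.7600·39.7201 + 0.2400·11.5377] = 30.2352

$30.24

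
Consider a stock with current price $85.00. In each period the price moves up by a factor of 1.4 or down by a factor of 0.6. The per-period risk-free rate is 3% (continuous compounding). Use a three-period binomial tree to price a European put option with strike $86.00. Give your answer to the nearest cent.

$19.68

Risk-neutral probability p = (e^0.03 − 0.6)/(1.4 − 0.6) = 0.4305/0.8000 = 0.5381
Terminal stock prices: S_uuu = 233.2, S_uud = 99.96, S_udd = 42.84, S_ddd = 18.36
Terminal payoffs (K − S): max(-147.2, 0) = 0, max(-13.96, 0) = 0, max(43.16, 0) = 43.16, max(67.64, 0) = 67.64
Node uu (S = 166.6): V_uu = e^(−0.03)·[0.5381·0.0000 + 0.4619·0.0000] = 0.0000
Node ud (S = 71.4): V_ud = e^(−0.03)·[0.5381·0.0000 + 0.4619·43.1600] = 19.3478
Node dd (S = 30.6): V_dd = e^(−0.03)·[0.5381·43.1600 + 0.4619·67.6400] = 52.8583
Node u (S = 119): V_u = e^(−0.03)·[0.5381·0.0000 + 0.4619·19.3478] = 8.6732
Node d (S = 51): V_d = e^(−0.03)·[0.5381·19.3478 + 0.4619·52.8583] = 33.7980
Node 0 (S = 85): V_0 = e^(−0.03)·[0.5381·8.6732 + 0.4619·33.7980] = 19.6798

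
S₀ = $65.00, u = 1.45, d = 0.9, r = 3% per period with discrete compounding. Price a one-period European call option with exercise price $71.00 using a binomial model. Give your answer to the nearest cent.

$5.34

Risk-neutral probability p = (1 + 0.03 − 0.9)/(1.45 − 0.9) = 0.1300/0.5500 = 0.2364
Terminal stock prices: S_u = 94.25, S_d = 58.5
Terminal payoffs (S − K): max(23.25, 0) = 23.25, max(-12.5, 0) = 0
Node 0 (S = 65): V_0 = 1/1.03·[0.2364·23.2500 + 0.7636·0.0000] = 5.3354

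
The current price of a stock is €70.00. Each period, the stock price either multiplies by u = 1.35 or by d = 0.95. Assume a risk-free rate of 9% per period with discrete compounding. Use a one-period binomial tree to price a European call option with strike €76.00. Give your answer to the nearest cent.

Risk-neutral probability p = (1 + 0.09 − 0.95)/(1.35 − 0.95) = 0.1400/0.4000 = 0.3500
Terminal stock prices: S_u = 94.5, S_d = 66.5
Terminal payoffs (S − K): max(18.5, 0) = 18.5, max(-9.5, 0) = 0
Node 0 (S = 70): V_0 = 1/1.09·[0.3500·18.5000 + 0.6500·0.0000] = 5.9404

€5.94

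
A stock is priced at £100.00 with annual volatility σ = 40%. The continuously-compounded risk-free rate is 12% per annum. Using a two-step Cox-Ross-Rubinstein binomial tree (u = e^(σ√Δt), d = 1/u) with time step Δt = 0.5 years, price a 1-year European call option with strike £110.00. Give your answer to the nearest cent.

£16.94

CRR parameters: u = e^(σ√Δt) = e^(0.4·√0.5) = 1.3269, d = 1/u = 0.7536
Per-period rate: rΔt = 0.12·0.5 = 0.06, so R = e^0.06 = 1.0618
Risk-neutral probability p = (e^0.06 − 0.7536)/(1.3269 − 0.7536) = 0.3082/0.5733 = 0.5376
Terminal stock prices: S_uu = 176.1, S_ud = 100, S_dd = 56.8
Terminal payoffs (S − K): max(66.07, 0) = 66.07, max(-10, 0) = 0, max(-53.2, 0) = 0
Node u (S = 132.7): V_u = e^(−0.06)·[0.5376·66.0654 + 0.4624·0.0000] = 33.4500
Node d (S = 75.36): V_d = e^(−0.06)·[0.5376·0.0000 + 0.4624·0.0000] = 0.0000
Node 0 (S = 100): V_0 = e^(−0.06)·[0.5376·33.4500 + 0.4624·0.0000] = 16.9363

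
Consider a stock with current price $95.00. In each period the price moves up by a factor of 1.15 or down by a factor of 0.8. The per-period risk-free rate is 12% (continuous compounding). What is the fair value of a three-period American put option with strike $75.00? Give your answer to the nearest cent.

$0.07

Risk-neutral probability p = (e^0.12 − 0.8)/(1.15 − 0.8) = 0.3275/0.3500 = 0.9357
Terminal stock prices: S_uuu = 144.5, S_uud = 100.5, S_udd = 69.92, S_ddd = 48.64
Terminal payoffs (K − S): max(-69.48, 0) = 0, max(-25.51, 0) = 0, max(5.08, 0) = 5.08, max(26.36, 0) = 26.36
Node uu (S = 125.6): continuation = e^(−0.12)·[0.9357·0.0000 + 0.0643·0.0000] = 0.0000; exercise value = 0.0000 ≤ continuation, so V_uu = 0.0000
Node ud (S = 87.4): continuation = e^(−0.12)·[0.9357·0.0000 + 0.0643·5.0800] = 0.2897; exercise value = 0.0000 ≤ continuation, so V_ud = 0.2897
Node dd (S = 60.8): continuation = e^(−0.12)·[0.9357·5.0800 + 0.0643·26.3600] = 5.7190; exercise value = 14.2000 > continuation, so V_dd = 14.2000 (exercise)
Node u (S = 109.2): continuation = e^(−0.12)·[0.9357·0.0000 + 0.0643·0.2897] = 0.0165; exercise value = 0.0000 ≤ continuation, so V_u = 0.0165
Node d (S = 76): continuation = e^(−0.12)·[0.9357·0.2897 + 0.0643·14.2000] = 1.0502; exercise value = 0.0000 ≤ continuation, so V_d = 1.0502
Node 0 (S = 95): continuation = e^(−0.12)·[0.9357·0.0165 + 0.0643·1.0502] = 0.0736; exercise value = 0.0000 ≤ continuation, so V_0 = 0.0736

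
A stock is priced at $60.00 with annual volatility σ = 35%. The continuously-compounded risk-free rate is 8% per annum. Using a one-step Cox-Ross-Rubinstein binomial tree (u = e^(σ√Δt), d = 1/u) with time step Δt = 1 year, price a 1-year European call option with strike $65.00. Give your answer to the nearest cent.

CRR parameters: u = e^(σ√Δt) = e^(0.35·√1) = 1.4191, d = 1/u = 0.7047
Per-period rate: rΔt = 0.08·1 = 0.08, so R = e^0.08 = 1.0833
Risk-neutral probability p = (e^0.08 − 0.7047)/(1.4191 − 0.7047) = 0.3786/0.7144 = 0.5300
Terminal stock prices: S_u = 85.14, S_d = 42.28
Terminal payoffs (S − K): max(20.14, 0) = 20.14, max(-22.72, 0) = 0
Node 0 (S = 60): V_0 = e^(−0.08)·[0.5300·20.1441 + 0.4700·0.0000] = 9.8549

$9.85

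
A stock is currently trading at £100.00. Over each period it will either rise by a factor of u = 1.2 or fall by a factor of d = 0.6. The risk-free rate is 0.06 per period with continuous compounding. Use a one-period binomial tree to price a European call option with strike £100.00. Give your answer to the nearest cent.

Risk-neutral probability p = (e^0.06 − 0.6)/(1.2 − 0.6) = 0.4618/0.6000 = 0.7697
Terminal stock prices: S_u = 120, S_d = 60
Terminal payoffs (S − K): max(20, 0) = 20, max(-40, 0) = 0
Node 0 (S = 100): V_0 = e^(−0.06)·[0.7697·20.0000 + 0.2303·0.0000] = 14.4980

£14.50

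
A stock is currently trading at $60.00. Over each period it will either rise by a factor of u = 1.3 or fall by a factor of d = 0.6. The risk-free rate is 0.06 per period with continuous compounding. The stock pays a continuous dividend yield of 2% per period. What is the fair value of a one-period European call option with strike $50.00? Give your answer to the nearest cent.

Per-period risk-free factor R = e^0.06 = 1.0618; dividend-adjusted growth = e^(0.06−0.02) = 1.0408.
Risk-neutral probability p = (1.0408 − 0.6)/(1.3 − 0.6) = 0.4408/0.7000 = 0.6297
Terminal stock prices: S_u = 78, S_d = 36
Terminal payoffs (S − K): max(28, 0) = 28, max(-14, 0) = 0
Node 0 (S = 60): V_0 = e^(−0.06)·[0.6297·28.0000 + 0.3703·0.0000] = 16.6056

$16.61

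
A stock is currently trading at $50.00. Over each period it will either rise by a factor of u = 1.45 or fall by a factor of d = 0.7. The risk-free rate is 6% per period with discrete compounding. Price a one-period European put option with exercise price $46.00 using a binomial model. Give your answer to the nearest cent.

Risk-neutral probability p = (1 + 0.06 − 0.7)/(1.45 − 0.7) = 0.3600/0.7500 = 0.4800
Terminal stock prices: S_u = 72.5, S_d = 35
Terminal payoffs (K − S): max(-26.5, 0) = 0, max(11, 0) = 11
Node 0 (S = 50): V_0 = 1/1.06·[0.4800·0.0000 + 0.5200·11.0000] = 5.3962

$5.40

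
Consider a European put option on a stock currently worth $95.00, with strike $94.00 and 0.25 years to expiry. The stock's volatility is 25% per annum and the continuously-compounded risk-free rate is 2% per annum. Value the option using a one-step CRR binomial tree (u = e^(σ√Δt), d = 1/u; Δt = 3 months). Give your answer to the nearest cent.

$5.17

CRR parameters: u = e^(σ√Δt) = e^(0.25·√0.25) = 1.1331, d = 1/u = 0.8825
Per-period rate: rΔt = 0.02·0.25 = 0.005, so R = e^0.005 = 1.0050
Risk-neutral probability p = (e^0.005 − 0.8825)/(1.1331 − 0.8825) = 0.1225/0.2507 = 0.4888
Terminal stock prices: S_u = 107.6, S_d = 83.84
Terminal payoffs (K − S): max(-13.65, 0) = 0, max(10.16, 0) = 10.16
Node 0 (S = 95): V_0 = e^(−0.005)·[0.4888·0.0000 + 0.5112·10.1628] = 5.1694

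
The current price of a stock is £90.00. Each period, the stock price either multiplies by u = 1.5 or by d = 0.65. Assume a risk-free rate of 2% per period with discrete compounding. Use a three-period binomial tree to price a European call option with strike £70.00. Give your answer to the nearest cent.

Risk-neutral probability p = (1 + 0.02 − 0.65)/(1.5 − 0.65) = 0.3700/0.8500 = 0.4353
Terminal stock prices: S_uuu = 303.8, S_uud = 131.6, S_udd = 57.04, S_ddd = 24.72
Terminal payoffs (S − K): max(233.8, 0) = 233.8, max(61.62, 0) = 61.62, max(-12.96, 0) = 0, max(-45.28, 0) = 0
Node uu (S = 202.5): V_uu = 1/1.02·[0.4353·233.7500 + 0.5647·61.6250] = 133.8725
Node ud (S = 87.75): V_ud = 1/1.02·[0.4353·61.6250 + 0.5647·0.0000] = 26.2990
Node dd (S = 38.03): V_dd = 1/1.02·[0.4353·0.0000 + 0.5647·0.0000] = 0.0000
Node u (S = 135): V_u = 1/1.02·[0.4353·133.8725 + 0.5647·26.2990] = 71.6913
Node d (S = 58.5): V_d = 1/1.02·[0.4353·26.2990 + 0.5647·0.0000] = 11.2233
Node 0 (S = 90): V_0 = 1/1.02·[0.4353·71.6913 + 0.5647·11.2233] = 36.8085

£36.81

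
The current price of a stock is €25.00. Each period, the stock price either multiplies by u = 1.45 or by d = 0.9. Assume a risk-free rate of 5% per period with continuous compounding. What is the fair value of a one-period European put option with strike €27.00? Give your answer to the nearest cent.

€3.10

Risk-neutral probability p = (e^0.05 − 0.9)/(1.45 − 0.9) = 0.1513/0.5500 = 0.2750
Terminal stock prices: S_u = 36.25, S_d = 22.5
Terminal payoffs (K − S): max(-9.25, 0) = 0, max(4.5, 0) = 4.5
Node 0 (S = 25): V_0 = e^(−0.05)·[0.2750·0.0000 + 0.7250·4.5000] = 3.1032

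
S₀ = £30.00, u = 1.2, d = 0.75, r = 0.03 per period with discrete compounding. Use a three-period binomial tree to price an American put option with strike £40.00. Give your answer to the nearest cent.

Risk-neutral probability p = (1 + 0.03 − 0.75)/(1.2 − 0.75) = 0.2800/0.4500 = 0.6222
Terminal stock prices: S_uuu = 51.84, S_uud = 32.4, S_udd = 20.25, S_ddd = 12.66
Terminal payoffs (K − S): max(-11.84, 0) = 0, max(7.6, 0) = 7.6, max(19.75, 0) = 19.75, max(27.34, 0) = 27.34
Node uu (S = 43.2): continuation = 1/1.03·[0.6222·0.0000 + 0.3778·7.6000] = 2.7875; exercise value = 0.0000 ≤ continuation, so V_uu = 2.7875
Node ud (S = 27): continuation = 1/1.03·[0.6222·7.6000 + 0.3778·19.7500] = 11.8350; exercise value = 13.0000 > continuation, so V_ud = 13.0000 (exercise)
Node dd (S = 16.88): continuation = 1/1.03·[0.6222·19.7500 + 0.3778·27.3438] = 21.9600; exercise value = 23.1250 > continuation, so V_dd = 23.1250 (exercise)
Node u (S = 36): continuation = 1/1.03·[0.6222·2.7875 + 0.3778·13.0000] = 6.4520; exercise value = 4.0000 ≤ continuation, so V_u = 6.4520
Node d (S = 22.5): continuation = 1/1.03·[0.6222·13.0000 + 0.3778·23.1250] = 16.3350; exercise value = 17.5000 > continuation, so V_d = 17.5000 (exercise)
Node 0 (S = 30): continuation = 1/1.03·[0.6222·6.4520 + 0.3778·17.5000] = 10.3162; exercise value = 10.0000 ≤ continuation, so V_0 = 10.3162

£10.32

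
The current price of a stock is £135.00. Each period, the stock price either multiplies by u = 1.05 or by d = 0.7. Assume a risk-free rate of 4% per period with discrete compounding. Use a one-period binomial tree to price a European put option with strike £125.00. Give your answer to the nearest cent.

Risk-neutral probability p = (1 + 0.04 − 0.7)/(1.05 − 0.7) = 0.3400/0.3500 = 0.9714
Terminal stock prices: S_u = 141.8, S_d = 94.5
Terminal payoffs (K − S): max(-16.75, 0) = 0, max(30.5, 0) = 30.5
Node 0 (S = 135): V_0 = 1/1.04·[0.9714·0.0000 + 0.0286·30.5000] = 0.8379

£0.84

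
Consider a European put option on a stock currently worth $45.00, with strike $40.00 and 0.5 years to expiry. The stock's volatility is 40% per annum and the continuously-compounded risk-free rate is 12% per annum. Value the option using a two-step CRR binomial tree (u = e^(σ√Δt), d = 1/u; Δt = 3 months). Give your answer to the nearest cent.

CRR parameters: u = e^(σ√Δt) = e^(0.4·√0.25) = 1.2214, d = 1/u = 0.8187
Per-period rate: rΔt = 0.12·0.25 = 0.03, so R = e^0.03 = 1.0305
Risk-neutral probability p = (e^0.03 − 0.8187)/(1.2214 − 0.8187) = 0.2117/0.4027 = 0.5258
Terminal stock prices: S_uu = 67.13, S_ud = 45, S_dd = 30.16
Terminal payoffs (K − S): max(-27.13, 0) = 0, max(-5, 0) = 0, max(9.836, 0) = 9.836
Node u (S = 54.96): V_u = e^(−0.03)·[0.5258·0.0000 + 0.4742·0.0000] = 0.0000
Node d (S = 36.84): V_d = e^(−0.03)·[0.5258·0.0000 + 0.4742·9.8356] = 4.5262
Node 0 (S = 45): V_0 = e^(−0.03)·[0.5258·0.0000 + 0.4742·4.5262] = 2.0829

$2.08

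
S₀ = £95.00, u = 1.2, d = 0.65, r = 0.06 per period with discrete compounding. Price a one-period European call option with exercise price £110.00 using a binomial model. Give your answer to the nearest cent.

£2.81

Risk-neutral probability p = (1 + 0.06 − 0.65)/(1.2 − 0.65) = 0.4100/0.5500 = 0.7455
Terminal stock prices: S_u = 114, S_d = 61.75
Terminal payoffs (S − K): max(4, 0) = 4, max(-48.25, 0) = 0
Node 0 (S = 95): V_0 = 1/1.06·[0.7455·4.0000 + 0.2545·0.0000] = 2.8130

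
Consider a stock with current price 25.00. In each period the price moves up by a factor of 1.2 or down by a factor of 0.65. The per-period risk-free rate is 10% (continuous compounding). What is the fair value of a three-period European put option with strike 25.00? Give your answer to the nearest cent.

Risk-neutral probability p = (e^0.1 − 0.65)/(1.2 − 0.65) = 0.4552/0.5500 = 0.8276
Terminal stock prices: S_uuu = 43.2, S_uud = 23.4, S_udd = 12.68, S_ddd = 6.866
Terminal payoffs (K − S): max(-18.2, 0) = 0, max(1.6, 0) = 1.6, max(12.32, 0) = 12.32, max(18.13, 0) = 18.13
Node uu (S = 36): V_uu = e^(−0.1)·[0.8276·0.0000 + 0.1724·1.6000] = 0.2496
Node ud (S = 19.5): V_ud = e^(−0.1)·[0.8276·1.6000 + 0.1724·12.3250] = 3.1209
Node dd (S = 10.56): V_dd = e^(−0.1)·[0.8276·12.3250 + 0.1724·18.1344] = 12.0584
Node u (S = 30): V_u = e^(−0.1)·[0.8276·0.2496 + 0.1724·3.1209] = 0.6738
Node d (S = 16.25): V_d = e^(−0.1)·[0.8276·3.1209 + 0.1724·12.0584] = 4.2183
Node 0 (S = 25): V_0 = e^(−0.1)·[0.8276·0.6738 + 0.1724·4.2183] = 1.1627

1.16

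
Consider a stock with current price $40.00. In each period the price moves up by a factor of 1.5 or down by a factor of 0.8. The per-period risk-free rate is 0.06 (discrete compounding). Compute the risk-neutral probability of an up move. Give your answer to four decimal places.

p = 0.3714

Risk-neutral probability p = (1 + 0.06 − 0.8)/(1.5 − 0.8) = 0.2600/0.7000 = 0.3714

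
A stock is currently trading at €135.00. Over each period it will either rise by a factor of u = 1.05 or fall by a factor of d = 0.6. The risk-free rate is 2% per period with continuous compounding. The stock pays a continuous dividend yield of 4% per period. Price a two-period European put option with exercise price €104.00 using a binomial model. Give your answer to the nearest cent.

Per-period risk-free factor R = e^0.02 = 1.0202; dividend-adjusted growth = e^(0.02−0.04) = 0.9802.
Risk-neutral probability p = (0.9802 − 0.6)/(1.05 − 0.6) = 0.3802/0.4500 = 0.8449
Terminal stock prices: S_uu = 148.8, S_ud = 85.05, S_dd = 48.6
Terminal payoffs (K − S): max(-44.84, 0) = 0, max(18.95, 0) = 18.95, max(55.4, 0) = 55.4
Node u (S = 141.8): V_u = e^(−0.02)·[0.8449·0.0000 + 0.1551·18.9500] = 2.8812
Node d (S = 81): V_d = e^(−0.02)·[0.8449·18.9500 + 0.1551·55.4000] = 24.1167
Node 0 (S = 135): V_0 = e^(−0.02)·[0.8449·2.8812 + 0.1551·24.1167] = 6.0529

€6.05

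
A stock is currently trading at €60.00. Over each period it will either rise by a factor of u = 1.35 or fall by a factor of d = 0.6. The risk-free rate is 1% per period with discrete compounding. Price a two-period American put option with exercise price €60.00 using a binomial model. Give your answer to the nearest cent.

€13.54

Risk-neutral probability p = (1 + 0.01 − 0.6)/(1.35 − 0.6) = 0.4100/0.7500 = 0.5467
Terminal stock prices: S_uu = 109.4, S_ud = 48.6, S_dd = 21.6
Terminal payoffs (K − S): max(-49.35, 0) = 0, max(11.4, 0) = 11.4, max(38.4, 0) = 38.4
Node u (S = 81): continuation = 1/1.01·[0.5467·0.0000 + 0.4533·11.4000] = 5.1168; exercise value = 0.0000 ≤ continuation, so V_u = 5.1168
Node d (S = 36): continuation = 1/1.01·[0.5467·11.4000 + 0.4533·38.4000] = 23.4059; exercise value = 24.0000 > continuation, so V_d = 24.0000 (exercise)
Node 0 (S = 60): continuation = 1/1.01·[0.5467·5.1168 + 0.4533·24.0000] = 13.5418; exercise value = 0.0000 ≤ continuation, so V_0 = 13.5418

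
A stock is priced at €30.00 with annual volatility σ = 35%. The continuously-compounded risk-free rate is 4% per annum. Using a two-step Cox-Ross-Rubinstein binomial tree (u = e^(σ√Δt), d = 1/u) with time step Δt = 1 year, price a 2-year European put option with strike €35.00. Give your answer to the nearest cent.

€7.50

CRR parameters: u = e^(σ√Δt) = e^(0.35·√1) = 1.4191, d = 1/u = 0.7047
Per-period rate: rΔt = 0.04·1 = 0.04, so R = e^0.04 = 1.0408
Risk-neutral probability p = (e^0.04 − 0.7047)/(1.4191 − 0.7047) = 0.3361/0.7144 = 0.4705
Terminal stock prices: S_uu = 60.41, S_ud = 30, S_dd = 14.9
Terminal payoffs (K − S): max(-25.41, 0) = 0, max(5, 0) = 5, max(20.1, 0) = 20.1
Node u (S = 42.57): V_u = e^(−0.04)·[0.4705·0.0000 + 0.5295·5.0000] = 2.5436
Node d (S = 21.14): V_d = e^(−0.04)·[0.4705·5.0000 + 0.5295·20.1024] = 12.4870
Node 0 (S = 30): V_0 = e^(−0.04)·[0.4705·2.5436 + 0.5295·12.4870] = 7.5024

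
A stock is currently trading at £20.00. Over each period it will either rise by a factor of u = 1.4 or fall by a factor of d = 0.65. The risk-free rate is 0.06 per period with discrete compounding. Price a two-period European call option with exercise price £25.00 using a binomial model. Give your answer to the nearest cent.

£3.78

Risk-neutral probability p = (1 + 0.06 − 0.65)/(1.4 − 0.65) = 0.4100/0.7500 = 0.5467
Terminal stock prices: S_uu = 39.2, S_ud = 18.2, S_dd = 8.45
Terminal payoffs (S − K): max(14.2, 0) = 14.2, max(-6.8, 0) = 0, max(-16.55, 0) = 0
Node u (S = 28): V_u = 1/1.06·[0.5467·14.2000 + 0.4533·0.0000] = 7.3233
Node d (S = 13): V_d = 1/1.06·[0.5467·0.0000 + 0.4533·0.0000] = 0.0000
Node 0 (S = 20): V_0 = 1/1.06·[0.5467·7.3233 + 0.4533·0.0000] = 3.7768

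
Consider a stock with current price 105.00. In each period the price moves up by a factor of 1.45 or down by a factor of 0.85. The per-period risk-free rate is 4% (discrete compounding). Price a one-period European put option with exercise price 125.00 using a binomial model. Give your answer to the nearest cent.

23.49

Risk-neutral probability p = (1 + 0.04 − 0.85)/(1.45 − 0.85) = 0.1900/0.6000 = 0.3167
Terminal stock prices: S_u = 152.2, S_d = 89.25
Terminal payoffs (K − S): max(-27.25, 0) = 0, max(35.75, 0) = 35.75
Node 0 (S = 105): V_0 = 1/1.04·[0.3167·0.0000 + 0.6833·35.7500] = 23.4896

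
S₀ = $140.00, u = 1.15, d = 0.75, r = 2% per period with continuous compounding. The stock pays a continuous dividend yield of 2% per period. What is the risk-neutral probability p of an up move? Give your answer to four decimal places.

p = 0.6250

Per-period risk-free factor R = e^0.02 = 1.0202; dividend-adjusted growth = e^(0.02−0.02) = 1.0000.
Risk-neutral probability p = (1.0000 − 0.75)/(1.15 − 0.75) = 0.2500/0.4000 = 0.6250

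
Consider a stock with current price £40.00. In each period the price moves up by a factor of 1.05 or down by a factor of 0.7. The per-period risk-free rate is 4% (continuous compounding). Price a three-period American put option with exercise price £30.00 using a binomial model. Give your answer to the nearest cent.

Risk-neutral probability p = (e^0.04 − 0.7)/(1.05 − 0.7) = 0.3408/0.3500 = 0.9737
Terminal stock prices: S_uuu = 46.31, S_uud = 30.87, S_udd = 20.58, S_ddd = 13.72
Terminal payoffs (K − S): max(-16.31, 0) = 0, max(-0.87, 0) = 0, max(9.42, 0) = 9.42, max(16.28, 0) = 16.28
Node uu (S = 44.1): continuation = e^(−0.04)·[0.9737·0.0000 + 0.0263·0.0000] = 0.0000; exercise value = 0.0000 ≤ continuation, so V_uu = 0.0000
Node ud (S = 29.4): continuation = e^(−0.04)·[0.9737·0.0000 + 0.0263·9.4200] = 0.2376; exercise value = 0.6000 > continuation, so V_ud = 0.6000 (exercise)
Node dd (S = 19.6): continuation = e^(−0.04)·[0.9737·9.4200 + 0.0263·16.2800] = 9.2237; exercise value = 10.4000 > continuation, so V_dd = 10.4000 (exercise)
Node u (S = 42): continuation = e^(−0.04)·[0.9737·0.0000 + 0.0263·0.6000] = 0.0151; exercise value = 0.0000 ≤ continuation, so V_u = 0.0151
Node d (S = 28): continuation = e^(−0.04)·[0.9737·0.6000 + 0.0263·10.4000] = 0.8237; exercise value = 2.0000 > continuation, so V_d = 2.0000 (exercise)
Node 0 (S = 40): continuation = e^(−0.04)·[0.9737·0.0151 + 0.0263·2.0000] = 0.0646; exercise value = 0.0000 ≤ continuation, so V_0 = 0.0646

£0.06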